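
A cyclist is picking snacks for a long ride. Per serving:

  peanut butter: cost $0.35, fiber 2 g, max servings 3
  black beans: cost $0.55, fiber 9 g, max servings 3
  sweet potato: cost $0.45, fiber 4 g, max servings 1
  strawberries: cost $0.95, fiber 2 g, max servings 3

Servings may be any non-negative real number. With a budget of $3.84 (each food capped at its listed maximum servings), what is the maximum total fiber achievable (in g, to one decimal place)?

Fiber per dollar: black beans 16.36, sweet potato 8.889, peanut butter 5.714, strawberries 2.105.
Take 3 servings of black beans: spends $1.65, +27.0 g fiber (running total 27.0 g).
Take 1 serving of sweet potato: spends $0.45, +4.0 g fiber (running total 31.0 g).
Take 3 servings of peanut butter: spends $1.05, +6.0 g fiber (running total 37.0 g).
Take 0.7263 servings of strawberries: spends $0.69, +1.5 g fiber (running total 38.5 g).
Greedy by best ratio exhausts the cost allowance optimally: 38.5 g.

38.5 g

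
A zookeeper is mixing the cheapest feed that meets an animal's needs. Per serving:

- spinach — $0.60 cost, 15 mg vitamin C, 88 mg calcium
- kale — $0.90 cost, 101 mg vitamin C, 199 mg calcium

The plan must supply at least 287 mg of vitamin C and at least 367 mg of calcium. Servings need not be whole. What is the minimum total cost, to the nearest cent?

$2.56

The cheapest plan sits at a corner of the feasible region — with two constraints it uses at most two foods.
spinach only: max(287/15, 367/88) = 19.13 servings → $11.48.
kale only: max(287/101, 367/199) = 2.842 servings → $2.56.
spinach + kale: intersection lies outside the first quadrant.
The minimum over all feasible corners is $2.56.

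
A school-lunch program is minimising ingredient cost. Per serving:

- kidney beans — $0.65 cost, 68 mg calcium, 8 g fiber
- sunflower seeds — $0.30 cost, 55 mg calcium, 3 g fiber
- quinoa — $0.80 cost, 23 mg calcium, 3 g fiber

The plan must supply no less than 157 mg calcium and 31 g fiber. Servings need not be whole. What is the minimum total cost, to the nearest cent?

kidney beans only: max(157/68, 31/8) = 3.875 servings → $2.52.
sunflower seeds only: max(157/55, 31/3) = 10.33 servings → $3.10.
quinoa only: max(157/23, 31/3) = 10.33 servings → $8.27.
kidney beans + sunflower seeds: the both-tight solution has a negative serving — not a feasible corner.
kidney beans + quinoa: intersection lies outside the first quadrant.
sunflower seeds + quinoa: intersection lies outside the first quadrant.
The minimum over all feasible corners is $2.52.

$2.52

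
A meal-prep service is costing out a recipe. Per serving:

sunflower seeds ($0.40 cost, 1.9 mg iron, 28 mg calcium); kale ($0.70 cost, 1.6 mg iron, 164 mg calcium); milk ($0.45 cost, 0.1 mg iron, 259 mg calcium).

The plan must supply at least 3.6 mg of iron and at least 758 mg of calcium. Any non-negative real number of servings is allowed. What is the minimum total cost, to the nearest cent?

$1.93

Compare the cost at each extreme point of the feasible region.
sunflower seeds only: max(3.6/1.9, 758/28) = 27.07 servings → $10.83.
kale only: max(3.6/1.6, 758/164) = 4.622 servings → $3.24.
milk only: max(3.6/0.1, 758/259) = 36 servings → $16.20.
sunflower seeds + kale: intersection lies outside the first quadrant.
sunflower seeds + milk with both tight: 1.751 servings and 2.737 servings → $1.93.
kale + milk with both tight: 2.152 servings and 1.564 servings → $2.21.
Cheapest feasible corner: $1.93.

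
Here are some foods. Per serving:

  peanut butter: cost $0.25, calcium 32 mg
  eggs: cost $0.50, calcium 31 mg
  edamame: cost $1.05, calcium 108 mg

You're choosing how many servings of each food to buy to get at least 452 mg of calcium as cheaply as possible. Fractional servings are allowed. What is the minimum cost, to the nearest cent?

Cost per mg of calcium: peanut butter $0.0078, edamame $0.0097, eggs $0.0161.
With no serving limits, use only peanut butter: 452 mg / 32 mg = 14.12 servings × $0.25 = $3.53.

$3.53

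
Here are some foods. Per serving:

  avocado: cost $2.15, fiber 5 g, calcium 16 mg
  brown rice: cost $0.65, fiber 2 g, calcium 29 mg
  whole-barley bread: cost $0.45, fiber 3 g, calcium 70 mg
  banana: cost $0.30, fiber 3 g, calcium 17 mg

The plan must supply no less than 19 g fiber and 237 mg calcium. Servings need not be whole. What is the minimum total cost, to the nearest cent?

Minimising a linear cost over {fiber ≥ 19, calcium ≥ 237, servings ≥ 0} — the optimum is at a vertex, using one or two foods.
avocado only: max(19/5, 237/16) = 14.81 servings → $31.85.
brown rice only: max(19/2, 237/29) = 9.5 servings → $6.17.
whole-barley bread only: max(19/3, 237/70) = 6.333 servings → $2.85.
banana only: max(19/3, 237/17) = 13.94 servings → $4.18.
avocado + brown rice with both tight: 0.6814 servings and 7.796 servings → $6.53.
avocado + whole-barley bread with both tight: 2.05 servings and 2.917 servings → $5.72.
avocado + banana: the both-tight solution has a negative serving — not a feasible corner.
brown rice + whole-barley bread: intersection lies outside the first quadrant.
brown rice + banana with both tight: 7.321 servings and 1.453 servings → $5.19.
whole-barley bread + banana with both tight: 2.44 servings and 3.893 servings → $2.27.
Cheapest feasible corner: $2.27.

$2.27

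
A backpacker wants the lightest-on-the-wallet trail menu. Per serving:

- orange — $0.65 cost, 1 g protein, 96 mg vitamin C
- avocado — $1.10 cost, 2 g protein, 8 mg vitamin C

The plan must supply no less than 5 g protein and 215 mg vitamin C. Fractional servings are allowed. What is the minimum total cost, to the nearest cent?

$2.96

For a min-cost LP with two ≥-constraints, a basic feasible solution has at most two positive variables.
orange only: max(5/1, 215/96) = 5 servings → $3.25.
avocado only: max(5/2, 215/8) = 26.88 servings → $29.56.
orange + avocado with both tight: 2.12 servings and 1.44 servings → $2.96.
So the least-cost plan costs $2.96.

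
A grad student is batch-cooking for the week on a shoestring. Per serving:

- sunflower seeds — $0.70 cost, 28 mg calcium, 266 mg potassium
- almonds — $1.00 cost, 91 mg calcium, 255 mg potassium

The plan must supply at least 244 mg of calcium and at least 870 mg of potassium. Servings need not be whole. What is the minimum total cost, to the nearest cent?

At the optimum either one food covers both requirements or two foods hit both targets exactly; no other combination can be cheaper.
sunflower seeds only: max(244/28, 870/266) = 8.714 servings → $6.10.
almonds only: max(244/91, 870/255) = 3.412 servings → $3.41.
sunflower seeds + almonds with both tight: 0.9932 servings and 2.376 servings → $3.07.
The minimum over all feasible corners is $3.07.

$3.07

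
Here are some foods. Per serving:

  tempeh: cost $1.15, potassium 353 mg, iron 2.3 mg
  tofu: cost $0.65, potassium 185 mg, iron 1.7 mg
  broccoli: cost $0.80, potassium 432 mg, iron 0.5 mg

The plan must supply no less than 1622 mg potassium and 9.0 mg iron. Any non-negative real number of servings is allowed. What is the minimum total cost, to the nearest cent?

Check every corner: each single food scaled to meet both minima, and each pair solved so both constraints bind.
tempeh only: max(1622/353, 9.0/2.3) = 4.595 servings → $5.28.
tofu only: max(1622/185, 9.0/1.7) = 8.768 servings → $5.70.
broccoli only: max(1622/432, 9.0/0.5) = 18 servings → $14.40.
tempeh + tofu: the both-tight solution has a negative serving — not a feasible corner.
tempeh + broccoli with both tight: 3.766 servings and 0.6775 servings → $4.87.
tofu + broccoli with both tight: 4.794 servings and 1.702 servings → $4.48.
The minimum over all feasible corners is $4.48.

$4.48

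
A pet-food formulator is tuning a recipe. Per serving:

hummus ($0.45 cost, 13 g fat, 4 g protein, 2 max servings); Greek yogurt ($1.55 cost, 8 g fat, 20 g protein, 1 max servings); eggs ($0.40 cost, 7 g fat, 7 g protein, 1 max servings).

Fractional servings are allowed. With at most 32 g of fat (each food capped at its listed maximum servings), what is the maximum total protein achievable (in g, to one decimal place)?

32.2 g

Protein per g fat: Greek yogurt 2.5, eggs 1, hummus 0.3077.
Take 1 serving of Greek yogurt: uses 8 g fat, +20.0 g protein (running total 20.0 g).
Take 1 serving of eggs: uses 7 g fat, +7.0 g protein (running total 27.0 g).
Take 1.308 servings of hummus: uses 17 g fat, +5.2 g protein (running total 32.2 g).
Greedy by best ratio exhausts the fat allowance optimally: 32.2 g.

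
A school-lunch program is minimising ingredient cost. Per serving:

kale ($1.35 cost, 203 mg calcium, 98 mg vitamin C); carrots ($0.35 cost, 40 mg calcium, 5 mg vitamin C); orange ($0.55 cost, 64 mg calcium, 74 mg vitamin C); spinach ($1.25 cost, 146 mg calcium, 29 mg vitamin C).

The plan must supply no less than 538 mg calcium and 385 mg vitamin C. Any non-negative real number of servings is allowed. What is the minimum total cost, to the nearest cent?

This is a tiny linear program; its minimum lies at a vertex of the feasible set. List the vertices and price them.
kale only: max(538/203, 385/98) = 3.929 servings → $5.30.
carrots only: max(538/40, 385/5) = 77 servings → $26.95.
orange only: max(538/64, 385/74) = 8.406 servings → $4.62.
spinach only: max(538/146, 385/29) = 13.28 servings → $16.59.
kale + carrots with both targets exact would need a negative amount; discard.
kale + orange with both tight: 1.734 servings and 2.906 servings → $3.94.
kale + spinach: the both-tight solution has a negative serving — not a feasible corner.
carrots + orange with both tight: 5.747 servings and 4.814 servings → $4.66.
carrots + spinach: intersection lies outside the first quadrant.
orange + spinach with both tight: 4.538 servings and 1.696 servings → $4.62.
Cheapest feasible corner: $3.94.

$3.94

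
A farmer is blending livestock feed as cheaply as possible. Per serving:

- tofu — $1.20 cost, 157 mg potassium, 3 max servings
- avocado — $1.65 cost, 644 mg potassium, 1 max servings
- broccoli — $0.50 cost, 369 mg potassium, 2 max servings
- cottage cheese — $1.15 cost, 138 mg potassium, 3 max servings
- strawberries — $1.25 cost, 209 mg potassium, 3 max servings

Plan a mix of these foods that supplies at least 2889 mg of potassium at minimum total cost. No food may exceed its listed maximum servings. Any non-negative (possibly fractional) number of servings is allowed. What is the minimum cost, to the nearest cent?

Cost per mg of potassium: broccoli $0.0014, avocado $0.0026, strawberries $0.0060, tofu $0.0076, cottage cheese $0.0083.
Take 2 servings of broccoli: +738.0 mg potassium for $1.00 (total $1.00, still need 2151.0 mg).
Take 1 serving of avocado: +644.0 mg potassium for $1.65 (total $2.65, still need 1507.0 mg).
Take 3 servings of strawberries: +627.0 mg potassium for $3.75 (total $6.40, still need 880.0 mg).
Take 3 servings of tofu: +471.0 mg potassium for $3.60 (total $10.00, still need 409.0 mg).
Take 2.964 servings of cottage cheese: +409.0 mg potassium for $3.41 (total $13.41, still need 0.0 mg).
Greedy by cheapest-per-mg is optimal for a single linear constraint, so the minimum cost is $13.41.

$13.41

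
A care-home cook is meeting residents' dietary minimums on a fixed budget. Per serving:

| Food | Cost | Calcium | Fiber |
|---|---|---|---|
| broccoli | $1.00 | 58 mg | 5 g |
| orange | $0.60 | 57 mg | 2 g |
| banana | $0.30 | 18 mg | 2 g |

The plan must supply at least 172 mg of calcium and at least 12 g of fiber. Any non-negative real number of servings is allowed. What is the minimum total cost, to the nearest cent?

$2.29

Compare the cost at each extreme point of the feasible region.
broccoli only: max(172/58, 12/5) = 2.966 servings → $2.97.
orange only: max(172/57, 12/2) = 6 servings → $3.60.
banana only: max(172/18, 12/2) = 9.556 servings → $2.87.
broccoli + orange with both tight: 2.012 servings and 0.9704 servings → $2.59.
broccoli + banana with both targets exact would need a negative amount; discard.
orange + banana with both tight: 1.641 servings and 4.359 servings → $2.29.
Cheapest feasible corner: $2.29.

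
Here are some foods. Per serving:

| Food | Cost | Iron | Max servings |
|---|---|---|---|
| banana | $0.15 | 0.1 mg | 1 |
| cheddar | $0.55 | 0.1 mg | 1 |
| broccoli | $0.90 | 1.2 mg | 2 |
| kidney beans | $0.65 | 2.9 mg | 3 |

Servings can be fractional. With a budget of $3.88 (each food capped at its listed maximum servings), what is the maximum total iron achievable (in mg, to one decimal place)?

Iron per dollar: kidney beans 4.462, broccoli 1.333, banana 0.6667, cheddar 0.1818.
Take 3 servings of kidney beans: spends $1.95, +8.7 mg iron (running total 8.7 mg).
Take 2 servings of broccoli: spends $1.80, +2.4 mg iron (running total 11.1 mg).
Take 0.8667 servings of banana: spends $0.13, +0.1 mg iron (running total 11.2 mg).
Filling greedily by iron-per-dollar is optimal for one linear limit, giving 11.2 mg.

11.2 mg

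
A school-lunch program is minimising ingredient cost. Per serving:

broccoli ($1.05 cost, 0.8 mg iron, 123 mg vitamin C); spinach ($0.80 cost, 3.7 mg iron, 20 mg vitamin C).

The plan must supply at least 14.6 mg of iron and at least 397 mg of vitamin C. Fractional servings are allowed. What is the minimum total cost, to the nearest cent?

With two linear requirements the optimum uses one or two foods; enumerate the corners.
broccoli only: max(14.6/0.8, 397/123) = 18.25 servings → $19.16.
spinach only: max(14.6/3.7, 397/20) = 19.85 servings → $15.88.
broccoli + spinach with both tight: 2.68 servings and 3.366 servings → $5.51.
Cheapest feasible corner: $5.51.

$5.51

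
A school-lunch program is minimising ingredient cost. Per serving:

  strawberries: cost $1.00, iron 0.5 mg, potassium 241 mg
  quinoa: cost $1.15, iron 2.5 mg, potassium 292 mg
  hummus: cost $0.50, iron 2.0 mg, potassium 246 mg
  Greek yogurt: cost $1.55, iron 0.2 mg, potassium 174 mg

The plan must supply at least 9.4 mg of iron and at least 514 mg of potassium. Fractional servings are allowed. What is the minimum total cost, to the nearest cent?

$2.35

With two linear requirements the optimum uses one or two foods; enumerate the corners.
strawberries only: max(9.4/0.5, 514/241) = 18.8 servings → $18.80.
quinoa only: max(9.4/2.5, 514/292) = 3.76 servings → $4.32.
hummus only: max(9.4/2.0, 514/246) = 4.7 servings → $2.35.
Greek yogurt only: max(9.4/0.2, 514/174) = 47 servings → $72.85.
strawberries + quinoa with both targets exact would need a negative amount; discard.
strawberries + hummus: intersection lies outside the first quadrant.
strawberries + Greek yogurt with both targets exact would need a negative amount; discard.
quinoa + hummus with both targets exact would need a negative amount; discard.
quinoa + Greek yogurt with both targets exact would need a negative amount; discard.
hummus + Greek yogurt: the both-tight solution has a negative serving — not a feasible corner.
So the least-cost plan costs $2.35.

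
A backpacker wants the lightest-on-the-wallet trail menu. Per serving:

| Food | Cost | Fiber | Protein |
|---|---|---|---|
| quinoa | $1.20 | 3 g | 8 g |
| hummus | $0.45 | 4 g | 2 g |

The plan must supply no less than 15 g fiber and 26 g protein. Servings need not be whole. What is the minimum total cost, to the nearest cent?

Compare the cost at each extreme point of the feasible region.
quinoa only: max(15/3, 26/8) = 5 servings → $6.00.
hummus only: max(15/4, 26/2) = 13 servings → $5.85.
quinoa + hummus with both tight: 2.846 servings and 1.615 servings → $4.14.
The minimum over all feasible corners is $4.14.

$4.14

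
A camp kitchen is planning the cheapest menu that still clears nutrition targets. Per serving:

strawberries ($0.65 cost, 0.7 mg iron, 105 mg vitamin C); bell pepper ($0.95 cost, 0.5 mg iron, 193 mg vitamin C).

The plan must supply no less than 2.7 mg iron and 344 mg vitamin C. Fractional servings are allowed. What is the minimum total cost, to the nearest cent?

The cheapest plan sits at a corner of the feasible region — with two constraints it uses at most two foods.
strawberries only: max(2.7/0.7, 344/105) = 3.857 servings → $2.51.
bell pepper only: max(2.7/0.5, 344/193) = 5.4 servings → $5.13.
strawberries + bell pepper: intersection lies outside the first quadrant.
The minimum over all feasible corners is $2.51.

$2.51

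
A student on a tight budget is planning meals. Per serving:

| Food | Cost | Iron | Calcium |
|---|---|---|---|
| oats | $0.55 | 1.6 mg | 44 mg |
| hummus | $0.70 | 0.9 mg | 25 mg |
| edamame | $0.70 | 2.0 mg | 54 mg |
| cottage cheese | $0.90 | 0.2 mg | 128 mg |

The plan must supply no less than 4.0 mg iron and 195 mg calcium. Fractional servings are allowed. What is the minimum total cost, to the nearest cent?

$1.95

Compare the cost at each extreme point of the feasible region.
oats only: max(4.0/1.6, 195/44) = 4.432 servings → $2.44.
hummus only: max(4.0/0.9, 195/25) = 7.8 servings → $5.46.
edamame only: max(4.0/2.0, 195/54) = 3.611 servings → $2.53.
cottage cheese only: max(4.0/0.2, 195/128) = 20 servings → $18.00.
oats + hummus: intersection lies outside the first quadrant.
oats + edamame with both targets exact would need a negative amount; discard.
oats + cottage cheese with both tight: 2.413 servings and 0.6939 servings → $1.95.
hummus + edamame: intersection lies outside the first quadrant.
hummus + cottage cheese with both tight: 4.292 servings and 0.6851 servings → $3.62.
edamame + cottage cheese with both tight: 1.929 servings and 0.7096 servings → $1.99.
So the least-cost plan costs $1.95.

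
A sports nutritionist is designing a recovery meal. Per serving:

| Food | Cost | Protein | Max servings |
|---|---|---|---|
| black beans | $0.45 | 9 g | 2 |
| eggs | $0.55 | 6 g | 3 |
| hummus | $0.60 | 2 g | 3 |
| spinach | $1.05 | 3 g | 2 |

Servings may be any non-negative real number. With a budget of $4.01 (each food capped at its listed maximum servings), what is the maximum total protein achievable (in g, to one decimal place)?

40.9 g

Protein per dollar: black beans 20, eggs 10.91, hummus 3.333, spinach 2.857.
Take 2 servings of black beans: spends $0.90, +18.0 g protein (running total 18.0 g).
Take 3 servings of eggs: spends $1.65, +18.0 g protein (running total 36.0 g).
Take 2.433 servings of hummus: spends $1.46, +4.9 g protein (running total 40.9 g).
Filling greedily by protein-per-dollar is optimal for one linear limit, giving 40.9 g.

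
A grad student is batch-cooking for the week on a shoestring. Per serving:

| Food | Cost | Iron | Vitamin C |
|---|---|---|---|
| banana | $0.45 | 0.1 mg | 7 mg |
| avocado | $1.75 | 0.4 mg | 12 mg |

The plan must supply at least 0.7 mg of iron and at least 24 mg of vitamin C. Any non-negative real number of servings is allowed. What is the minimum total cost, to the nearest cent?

$3.07

With two linear requirements the optimum uses one or two foods; enumerate the corners.
banana only: max(0.7/0.1, 24/7) = 7 servings → $3.15.
avocado only: max(0.7/0.4, 24/12) = 2 servings → $3.50.
banana + avocado with both tight: 0.75 servings and 1.562 servings → $3.07.
So the least-cost plan costs $3.07.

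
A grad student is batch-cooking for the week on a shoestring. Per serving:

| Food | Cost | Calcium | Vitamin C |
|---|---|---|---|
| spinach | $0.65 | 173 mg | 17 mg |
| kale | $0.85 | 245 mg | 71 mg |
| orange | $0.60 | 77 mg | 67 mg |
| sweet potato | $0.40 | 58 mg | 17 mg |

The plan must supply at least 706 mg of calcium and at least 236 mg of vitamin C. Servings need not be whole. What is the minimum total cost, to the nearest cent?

Minimising a linear cost over {calcium ≥ 706, vitamin C ≥ 236, servings ≥ 0} — the optimum is at a vertex, using one or two foods.
spinach only: max(706/173, 236/17) = 13.88 servings → $9.02.
kale only: max(706/245, 236/71) = 3.324 servings → $2.83.
orange only: max(706/77, 236/67) = 9.169 servings → $5.50.
sweet potato only: max(706/58, 236/17) = 13.88 servings → $5.55.
spinach + kale: the both-tight solution has a negative serving — not a feasible corner.
spinach + orange with both tight: 2.833 servings and 2.804 servings → $3.52.
spinach + sweet potato with both targets exact would need a negative amount; discard.
kale + orange with both tight: 2.661 servings and 0.7028 servings → $2.68.
kale + sweet potato: the both-tight solution has a negative serving — not a feasible corner.
orange + sweet potato with both tight: 0.6542 servings and 11.3 servings → $4.91.
Cheapest feasible corner: $2.68.

$2.68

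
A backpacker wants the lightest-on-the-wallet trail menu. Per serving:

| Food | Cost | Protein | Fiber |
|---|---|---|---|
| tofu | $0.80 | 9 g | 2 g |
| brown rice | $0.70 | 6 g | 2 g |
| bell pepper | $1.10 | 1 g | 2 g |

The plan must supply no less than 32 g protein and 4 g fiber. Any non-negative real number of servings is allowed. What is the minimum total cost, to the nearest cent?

$2.84

Two binding constraints pin down two serving amounts, so the optimal mix uses at most two foods. The candidates are each food alone (scaled to the tighter of protein/fiber) and each pair with both constraints tight.
tofu only: max(32/9, 4/2) = 3.556 servings → $2.84.
brown rice only: max(32/6, 4/2) = 5.333 servings → $3.73.
bell pepper only: max(32/1, 4/2) = 32 servings → $35.20.
tofu + brown rice: intersection lies outside the first quadrant.
tofu + bell pepper: intersection lies outside the first quadrant.
brown rice + bell pepper: intersection lies outside the first quadrant.
Cheapest feasible corner: $2.84.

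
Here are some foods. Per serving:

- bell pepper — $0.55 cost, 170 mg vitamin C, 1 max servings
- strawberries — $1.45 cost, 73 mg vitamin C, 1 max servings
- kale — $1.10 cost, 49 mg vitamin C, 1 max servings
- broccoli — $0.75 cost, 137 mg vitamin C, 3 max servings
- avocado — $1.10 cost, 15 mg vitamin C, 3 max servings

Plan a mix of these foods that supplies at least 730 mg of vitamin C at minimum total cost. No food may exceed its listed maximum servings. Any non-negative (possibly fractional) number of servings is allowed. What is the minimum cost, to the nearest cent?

$7.33

Cost per mg of vitamin C: bell pepper $0.0032, broccoli $0.0055, strawberries $0.0199, kale $0.0224, avocado $0.0733.
Take 1 serving of bell pepper: +170.0 mg vitamin C for $0.55 (total $0.55, still need 560.0 mg).
Take 3 servings of broccoli: +411.0 mg vitamin C for $2.25 (total $2.80, still need 149.0 mg).
Take 1 serving of strawberries: +73.0 mg vitamin C for $1.45 (total $4.25, still need 76.0 mg).
Take 1 serving of kale: +49.0 mg vitamin C for $1.10 (total $5.35, still need 27.0 mg).
Take 1.8 servings of avocado: +27.0 mg vitamin C for $1.98 (total $7.33, still need 0.0 mg).
Filling from the cheapest source first is optimal under one linear minimum: $7.33.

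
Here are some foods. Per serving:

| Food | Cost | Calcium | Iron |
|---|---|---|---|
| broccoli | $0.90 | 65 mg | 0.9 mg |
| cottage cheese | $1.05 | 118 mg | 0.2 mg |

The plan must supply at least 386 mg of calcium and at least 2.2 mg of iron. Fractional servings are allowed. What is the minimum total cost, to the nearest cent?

An LP optimum is at a vertex; with two nutrient constraints at most two foods are used. Check each candidate.
broccoli only: max(386/65, 2.2/0.9) = 5.938 servings → $5.34.
cottage cheese only: max(386/118, 2.2/0.2) = 11 servings → $11.55.
broccoli + cottage cheese with both tight: 1.957 servings and 2.193 servings → $4.06.
Cheapest feasible corner: $4.06.

$4.06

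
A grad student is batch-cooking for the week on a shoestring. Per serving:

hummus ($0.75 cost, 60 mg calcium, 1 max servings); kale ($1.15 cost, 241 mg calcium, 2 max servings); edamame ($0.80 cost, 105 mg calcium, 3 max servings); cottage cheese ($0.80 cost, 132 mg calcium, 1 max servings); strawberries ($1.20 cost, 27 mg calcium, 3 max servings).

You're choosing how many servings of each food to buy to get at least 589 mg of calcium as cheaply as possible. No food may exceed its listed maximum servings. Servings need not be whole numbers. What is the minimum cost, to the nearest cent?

Cost per mg of calcium: kale $0.0048, cottage cheese $0.0061, edamame $0.0076, hummus $0.0125, strawberries $0.0444.
Take 2 servings of kale: +482.0 mg calcium for $2.30 (total $2.30, still need 107.0 mg).
Take 0.8106 servings of cottage cheese: +107.0 mg calcium for $0.65 (total $2.95, still need 0.0 mg).
Greedy by cheapest-per-mg is optimal for a single linear constraint, so the minimum cost is $2.95.

$2.95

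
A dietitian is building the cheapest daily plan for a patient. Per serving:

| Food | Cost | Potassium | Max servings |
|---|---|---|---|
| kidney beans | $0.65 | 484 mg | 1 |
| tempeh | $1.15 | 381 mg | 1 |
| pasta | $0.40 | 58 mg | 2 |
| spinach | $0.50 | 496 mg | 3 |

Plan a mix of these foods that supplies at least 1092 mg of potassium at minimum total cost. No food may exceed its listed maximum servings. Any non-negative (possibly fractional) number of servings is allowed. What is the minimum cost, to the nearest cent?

Cost per mg of potassium: spinach $0.0010, kidney beans $0.0013, tempeh $0.0030, pasta $0.0069.
Take 2.202 servings of spinach: +1092.0 mg potassium for $1.10 (total $1.10, still need 0.0 mg).
Greedy by cheapest-per-mg is optimal for a single linear constraint, so the minimum cost is $1.10.

$1.10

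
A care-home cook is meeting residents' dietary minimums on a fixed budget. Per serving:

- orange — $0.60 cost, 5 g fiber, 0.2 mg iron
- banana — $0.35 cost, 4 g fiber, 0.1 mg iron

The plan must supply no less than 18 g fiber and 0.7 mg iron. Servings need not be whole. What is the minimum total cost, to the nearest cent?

$2.12

orange only: max(18/5, 0.7/0.2) = 3.6 servings → $2.16.
banana only: max(18/4, 0.7/0.1) = 7 servings → $2.45.
orange + banana with both tight: 3.333 servings and 0.3333 servings → $2.12.
Cheapest feasible corner: $2.12.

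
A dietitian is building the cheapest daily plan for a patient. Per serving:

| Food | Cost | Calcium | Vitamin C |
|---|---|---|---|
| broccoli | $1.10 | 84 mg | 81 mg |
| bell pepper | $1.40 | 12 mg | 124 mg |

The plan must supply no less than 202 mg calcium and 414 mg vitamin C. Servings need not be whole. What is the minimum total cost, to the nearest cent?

At the optimum either one food covers both requirements or two foods hit both targets exactly; no other combination can be cheaper.
broccoli only: max(202/84, 414/81) = 5.111 servings → $5.62.
bell pepper only: max(202/12, 414/124) = 16.83 servings → $23.57.
broccoli + bell pepper with both tight: 2.126 servings and 1.95 servings → $5.07.
So the least-cost plan costs $5.07.

$5.07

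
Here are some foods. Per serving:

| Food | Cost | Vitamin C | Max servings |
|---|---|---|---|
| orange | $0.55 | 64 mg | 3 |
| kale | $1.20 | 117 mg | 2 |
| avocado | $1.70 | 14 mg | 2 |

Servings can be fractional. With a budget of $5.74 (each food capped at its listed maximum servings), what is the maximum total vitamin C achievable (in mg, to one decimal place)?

439.9 mg

Vitamin C per dollar: orange 116.4, kale 97.5, avocado 8.235.
Take 3 servings of orange: spends $1.65, +192.0 mg vitamin C (running total 192.0 mg).
Take 2 servings of kale: spends $2.40, +234.0 mg vitamin C (running total 426.0 mg).
Take 0.9941 servings of avocado: spends $1.69, +13.9 mg vitamin C (running total 439.9 mg).
Filling greedily by vitamin C-per-dollar is optimal for one linear limit, giving 439.9 mg.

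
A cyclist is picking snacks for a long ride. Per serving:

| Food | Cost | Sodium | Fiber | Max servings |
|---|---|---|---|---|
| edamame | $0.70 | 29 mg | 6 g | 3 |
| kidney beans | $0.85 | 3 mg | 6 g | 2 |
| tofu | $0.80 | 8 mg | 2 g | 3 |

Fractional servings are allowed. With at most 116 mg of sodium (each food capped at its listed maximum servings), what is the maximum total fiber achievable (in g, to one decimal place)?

35.8 g

Fiber per mg sodium: kidney beans 2, tofu 0.25, edamame 0.2069.
Take 2 servings of kidney beans: uses 6 mg sodium, +12.0 g fiber (running total 12.0 g).
Take 3 servings of tofu: uses 24 mg sodium, +6.0 g fiber (running total 18.0 g).
Take 2.966 servings of edamame: uses 86 mg sodium, +17.8 g fiber (running total 35.8 g).
Filling greedily by fiber-per-mg sodium is optimal for one linear limit, giving 35.8 g.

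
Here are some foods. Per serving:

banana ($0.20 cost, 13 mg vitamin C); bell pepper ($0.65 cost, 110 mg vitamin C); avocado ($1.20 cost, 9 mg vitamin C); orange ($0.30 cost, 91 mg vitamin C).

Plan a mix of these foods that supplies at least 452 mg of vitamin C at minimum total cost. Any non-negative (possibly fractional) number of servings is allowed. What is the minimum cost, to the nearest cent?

$1.49

Cost per mg of vitamin C: orange $0.0033, bell pepper $0.0059, banana $0.0154, avocado $0.1333.
With no serving limits, use only orange: 452 mg / 91 mg = 4.967 servings × $0.30 = $1.49.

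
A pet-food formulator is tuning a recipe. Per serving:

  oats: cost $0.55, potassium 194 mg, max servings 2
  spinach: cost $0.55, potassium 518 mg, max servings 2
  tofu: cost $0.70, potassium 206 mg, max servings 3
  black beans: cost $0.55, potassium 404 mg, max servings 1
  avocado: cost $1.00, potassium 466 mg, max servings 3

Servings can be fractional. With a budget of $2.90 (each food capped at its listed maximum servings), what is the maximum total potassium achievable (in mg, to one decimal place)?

2022.5 mg

Potassium per dollar: spinach 941.8, black beans 734.5, avocado 466, oats 352.7, tofu 294.3.
Take 2 servings of spinach: spends $1.10, +1036.0 mg potassium (running total 1036.0 mg).
Take 1 serving of black beans: spends $0.55, +404.0 mg potassium (running total 1440.0 mg).
Take 1.25 servings of avocado: spends $1.25, +582.5 mg potassium (running total 2022.5 mg).
Filling greedily by potassium-per-dollar is optimal for one linear limit, giving 2022.5 mg.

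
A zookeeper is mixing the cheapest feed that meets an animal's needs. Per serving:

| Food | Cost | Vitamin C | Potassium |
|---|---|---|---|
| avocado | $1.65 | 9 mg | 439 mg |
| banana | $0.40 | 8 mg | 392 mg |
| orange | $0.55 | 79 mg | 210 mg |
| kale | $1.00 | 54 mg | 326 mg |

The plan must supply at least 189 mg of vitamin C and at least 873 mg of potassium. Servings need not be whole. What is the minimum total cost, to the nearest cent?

An LP optimum is at a vertex; with two nutrient constraints at most two foods are used. Check each candidate.
avocado only: max(189/9, 873/439) = 21 servings → $34.65.
banana only: max(189/8, 873/392) = 23.62 servings → $9.45.
orange only: max(189/79, 873/210) = 4.157 servings → $2.29.
kale only: max(189/54, 873/326) = 3.5 servings → $3.50.
avocado + banana with both targets exact would need a negative amount; discard.
avocado + orange with both tight: 0.8928 servings and 2.291 servings → $2.73.
avocado + kale with both targets exact would need a negative amount; discard.
banana + orange with both tight: 0.9996 servings and 2.291 servings → $1.66.
banana + kale: intersection lies outside the first quadrant.
orange + kale with both tight: 1.004 servings and 2.031 servings → $2.58.
Cheapest feasible corner: $1.66.

$1.66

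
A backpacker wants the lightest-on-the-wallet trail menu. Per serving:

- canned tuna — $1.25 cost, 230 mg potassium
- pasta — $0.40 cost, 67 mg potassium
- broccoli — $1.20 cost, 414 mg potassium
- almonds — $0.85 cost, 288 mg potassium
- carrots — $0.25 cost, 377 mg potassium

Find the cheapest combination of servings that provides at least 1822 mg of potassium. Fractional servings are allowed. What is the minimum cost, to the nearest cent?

Cost per mg of potassium: carrots $0.0007, broccoli $0.0029, almonds $0.0030, canned tuna $0.0054, pasta $0.0060.
With no serving limits, use only carrots: 1822 mg / 377 mg = 4.833 servings × $0.25 = $1.21.

$1.21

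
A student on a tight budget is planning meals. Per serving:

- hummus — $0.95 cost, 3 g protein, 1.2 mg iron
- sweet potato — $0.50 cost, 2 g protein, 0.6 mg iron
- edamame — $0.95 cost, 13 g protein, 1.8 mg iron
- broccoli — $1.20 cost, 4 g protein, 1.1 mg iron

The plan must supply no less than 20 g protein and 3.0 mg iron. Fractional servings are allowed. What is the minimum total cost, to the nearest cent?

$1.58

hummus only: max(20/3, 3.0/1.2) = 6.667 servings → $6.33.
sweet potato only: max(20/2, 3.0/0.6) = 10 servings → $5.00.
edamame only: max(20/13, 3.0/1.8) = 1.667 servings → $1.58.
broccoli only: max(20/4, 3.0/1.1) = 5 servings → $6.00.
hummus + sweet potato: the both-tight solution has a negative serving — not a feasible corner.
hummus + edamame with both tight: 0.2941 servings and 1.471 servings → $1.68.
hummus + broccoli: intersection lies outside the first quadrant.
sweet potato + edamame with both tight: 0.7143 servings and 1.429 servings → $1.71.
sweet potato + broccoli: intersection lies outside the first quadrant.
edamame + broccoli with both tight: 1.408 servings and 0.4225 servings → $1.85.
The minimum over all feasible corners is $1.58.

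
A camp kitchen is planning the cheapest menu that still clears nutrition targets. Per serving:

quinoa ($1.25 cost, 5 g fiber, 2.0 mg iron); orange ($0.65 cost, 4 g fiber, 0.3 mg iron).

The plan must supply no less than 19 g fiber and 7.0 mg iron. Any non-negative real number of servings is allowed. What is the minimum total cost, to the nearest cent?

Two binding constraints pin down two serving amounts, so the optimal mix uses at most two foods. The candidates are each food alone (scaled to the tighter of fiber/iron) and each pair with both constraints tight.
quinoa only: max(19/5, 7.0/2.0) = 3.8 servings → $4.75.
orange only: max(19/4, 7.0/0.3) = 23.33 servings → $15.17.
quinoa + orange with both tight: 3.431 servings and 0.4615 servings → $4.59.
So the least-cost plan costs $4.59.

$4.59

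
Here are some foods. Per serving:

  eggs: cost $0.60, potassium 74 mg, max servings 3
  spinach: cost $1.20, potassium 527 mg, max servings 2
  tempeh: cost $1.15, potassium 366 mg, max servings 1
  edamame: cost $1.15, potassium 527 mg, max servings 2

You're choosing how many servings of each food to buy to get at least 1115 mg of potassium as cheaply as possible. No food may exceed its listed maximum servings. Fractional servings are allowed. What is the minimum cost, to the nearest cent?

$2.44

Cost per mg of potassium: edamame $0.0022, spinach $0.0023, tempeh $0.0031, eggs $0.0081.
Take 2 servings of edamame: +1054.0 mg potassium for $2.30 (total $2.30, still need 61.0 mg).
Take 0.1157 servings of spinach: +61.0 mg potassium for $0.14 (total $2.44, still need 0.0 mg).
Filling from the cheapest source first is optimal under one linear minimum: $2.44.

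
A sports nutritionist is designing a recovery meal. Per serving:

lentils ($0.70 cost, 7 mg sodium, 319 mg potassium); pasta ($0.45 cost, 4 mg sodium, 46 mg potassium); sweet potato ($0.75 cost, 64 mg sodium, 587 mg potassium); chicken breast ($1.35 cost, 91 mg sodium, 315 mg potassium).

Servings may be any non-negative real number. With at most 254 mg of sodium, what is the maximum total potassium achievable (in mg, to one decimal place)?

11575.1 mg

Potassium per mg sodium: lentils 45.57, pasta 11.5, sweet potato 9.172, chicken breast 3.462.
With no serving limits, spend the whole sodium allowance on lentils: 254 mg / 7 mg × 319 mg = 11575.1 mg.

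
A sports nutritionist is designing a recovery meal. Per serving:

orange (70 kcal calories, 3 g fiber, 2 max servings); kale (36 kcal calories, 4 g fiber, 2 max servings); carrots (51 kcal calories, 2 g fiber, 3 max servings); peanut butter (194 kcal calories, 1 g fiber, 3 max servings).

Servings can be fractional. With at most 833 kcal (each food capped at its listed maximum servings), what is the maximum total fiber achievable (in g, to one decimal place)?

Fiber per kcal: kale 0.1111, orange 0.04286, carrots 0.03922, peanut butter 0.005155.
Take 2 servings of kale: uses 72 kcal, +8.0 g fiber (running total 8.0 g).
Take 2 servings of orange: uses 140 kcal, +6.0 g fiber (running total 14.0 g).
Take 3 servings of carrots: uses 153 kcal, +6.0 g fiber (running total 20.0 g).
Take 2.412 servings of peanut butter: uses 468 kcal, +2.4 g fiber (running total 22.4 g).
Filling greedily by fiber-per-kcal is optimal for one linear limit, giving 22.4 g.

22.4 g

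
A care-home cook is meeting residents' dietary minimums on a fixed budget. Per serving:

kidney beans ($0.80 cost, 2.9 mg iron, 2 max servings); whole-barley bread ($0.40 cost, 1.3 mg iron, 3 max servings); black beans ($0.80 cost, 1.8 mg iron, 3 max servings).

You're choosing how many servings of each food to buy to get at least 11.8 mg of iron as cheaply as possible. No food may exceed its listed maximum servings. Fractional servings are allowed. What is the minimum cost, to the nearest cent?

Cost per mg of iron: kidney beans $0.2759, whole-barley bread $0.3077, black beans $0.4444.
Take 2 servings of kidney beans: +5.8 mg iron for $1.60 (total $1.60, still need 6.0 mg).
Take 3 servings of whole-barley bread: +3.9 mg iron for $1.20 (total $2.80, still need 2.1 mg).
Take 1.167 servings of black beans: +2.1 mg iron for $0.93 (total $3.73, still need 0.0 mg).
Greedy by cheapest-per-mg is optimal for a single linear constraint, so the minimum cost is $3.73.

$3.73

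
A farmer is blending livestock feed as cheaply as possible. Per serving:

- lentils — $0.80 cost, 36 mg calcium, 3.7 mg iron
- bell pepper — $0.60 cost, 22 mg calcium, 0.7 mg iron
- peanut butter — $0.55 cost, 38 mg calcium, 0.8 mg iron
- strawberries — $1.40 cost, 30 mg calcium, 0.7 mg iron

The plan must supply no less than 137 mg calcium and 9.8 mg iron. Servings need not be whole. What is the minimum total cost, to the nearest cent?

$2.64

Compare the cost at each extreme point of the feasible region.
lentils only: max(137/36, 9.8/3.7) = 3.806 servings → $3.04.
bell pepper only: max(137/22, 9.8/0.7) = 14 servings → $8.40.
peanut butter only: max(137/38, 9.8/0.8) = 12.25 servings → $6.74.
strawberries only: max(137/30, 9.8/0.7) = 14 servings → $19.60.
lentils + bell pepper with both tight: 2.13 servings and 2.742 servings → $3.35.
lentils + peanut butter with both tight: 2.351 servings and 1.378 servings → $2.64.
lentils + strawberries with both tight: 2.309 servings and 1.796 servings → $4.36.
bell pepper + peanut butter with both targets exact would need a negative amount; discard.
bell pepper + strawberries: the both-tight solution has a negative serving — not a feasible corner.
peanut butter + strawberries: the both-tight solution has a negative serving — not a feasible corner.
The minimum over all feasible corners is $2.64.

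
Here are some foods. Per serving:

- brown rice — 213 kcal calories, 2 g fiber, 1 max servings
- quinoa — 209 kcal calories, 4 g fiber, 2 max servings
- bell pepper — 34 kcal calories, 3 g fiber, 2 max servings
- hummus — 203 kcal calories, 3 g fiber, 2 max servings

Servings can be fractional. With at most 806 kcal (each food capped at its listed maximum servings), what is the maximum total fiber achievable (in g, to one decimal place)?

18.7 g

Fiber per kcal: bell pepper 0.08824, quinoa 0.01914, hummus 0.01478, brown rice 0.00939.
Take 2 servings of bell pepper: uses 68 kcal, +6.0 g fiber (running total 6.0 g).
Take 2 servings of quinoa: uses 418 kcal, +8.0 g fiber (running total 14.0 g).
Take 1.576 servings of hummus: uses 320 kcal, +4.7 g fiber (running total 18.7 g).
Filling greedily by fiber-per-kcal is optimal for one linear limit, giving 18.7 g.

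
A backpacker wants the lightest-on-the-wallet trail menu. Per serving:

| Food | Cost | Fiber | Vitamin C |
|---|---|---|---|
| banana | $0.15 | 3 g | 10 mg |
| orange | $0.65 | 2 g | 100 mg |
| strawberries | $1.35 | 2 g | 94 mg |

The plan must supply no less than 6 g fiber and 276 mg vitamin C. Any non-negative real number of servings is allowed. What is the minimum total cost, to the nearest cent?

Two binding constraints pin down two serving amounts, so the optimal mix uses at most two foods. The candidates are each food alone (scaled to the tighter of fiber/vitamin C) and each pair with both constraints tight.
banana only: max(6/3, 276/10) = 27.6 servings → $4.14.
orange only: max(6/2, 276/100) = 3 servings → $1.95.
strawberries only: max(6/2, 276/94) = 3 servings → $4.05.
banana + orange with both tight: 0.1714 servings and 2.743 servings → $1.81.
banana + strawberries with both tight: 0.0458 servings and 2.931 servings → $3.96.
orange + strawberries: the both-tight solution has a negative serving — not a feasible corner.
The minimum over all feasible corners is $1.81.

$1.81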